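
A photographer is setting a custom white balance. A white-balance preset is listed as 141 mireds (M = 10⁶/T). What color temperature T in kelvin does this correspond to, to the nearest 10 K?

T = 10⁶ / 141 = 7092.20 K → 7090 K.

7090 K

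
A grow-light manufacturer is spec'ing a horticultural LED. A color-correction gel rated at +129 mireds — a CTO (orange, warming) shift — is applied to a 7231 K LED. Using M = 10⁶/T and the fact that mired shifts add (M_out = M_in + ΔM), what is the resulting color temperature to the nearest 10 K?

3740 K

M_in = 10⁶/7231 = 138.29 mireds.
M_out = 138.29 + (+129) = 267.29 mireds.
T_out = 10⁶/267.29 = 3741.2 K → 3740 K.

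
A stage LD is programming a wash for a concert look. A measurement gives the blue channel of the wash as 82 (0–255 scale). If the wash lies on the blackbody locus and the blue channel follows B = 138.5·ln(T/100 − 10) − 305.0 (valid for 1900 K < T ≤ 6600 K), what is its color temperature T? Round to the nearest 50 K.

2650 K

ln(t − 10) = (82 + 305.0) / 138.5 = 2.7942.
t − 10 = e^2.7942 = 16.350, so t = 26.350.
T = 100·t = 2635 K → 2650 K to the nearest 50 K.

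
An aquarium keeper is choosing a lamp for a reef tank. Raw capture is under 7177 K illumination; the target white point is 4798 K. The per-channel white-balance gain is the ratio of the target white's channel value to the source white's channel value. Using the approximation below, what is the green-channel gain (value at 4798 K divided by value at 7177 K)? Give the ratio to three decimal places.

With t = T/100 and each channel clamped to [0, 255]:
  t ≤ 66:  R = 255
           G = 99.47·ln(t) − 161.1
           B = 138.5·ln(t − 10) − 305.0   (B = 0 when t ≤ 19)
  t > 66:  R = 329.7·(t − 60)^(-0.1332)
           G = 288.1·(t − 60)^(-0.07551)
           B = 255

0.936

At 7177 K (t = 71.77):
  G = 288.1·(71.77 − 60)^(-0.07551) = 288.1·11.77^(-0.07551) = 288.1·0.83013 = 239.160.
At 4798 K (t = 47.98):
  G = 99.47·ln 47.98 − 161.1 = 99.47·3.8708 − 161.1 = 223.927.
Gain = 223.927 / 239.160 = 0.9363 → 0.936.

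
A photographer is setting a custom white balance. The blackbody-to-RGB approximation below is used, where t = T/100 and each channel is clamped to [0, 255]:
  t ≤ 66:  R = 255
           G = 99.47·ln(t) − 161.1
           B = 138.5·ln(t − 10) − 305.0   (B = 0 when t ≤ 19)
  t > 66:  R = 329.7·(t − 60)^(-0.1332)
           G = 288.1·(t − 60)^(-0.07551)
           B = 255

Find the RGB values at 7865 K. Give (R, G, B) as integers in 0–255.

t = 7865/100 = 78.65; the t > 66 branch applies.
R = 329.7·(78.65 − 60)^(-0.1332) = 329.7·18.65^(-0.1332) = 329.7·0.67724 = 223.288.
G = 288.1·(78.65 − 60)^(-0.07551) = 288.1·18.65^(-0.07551) = 288.1·0.80177 = 230.991.
B = 255 by definition for t > 66.
Rounded: (223, 231, 255).

(223, 231, 255)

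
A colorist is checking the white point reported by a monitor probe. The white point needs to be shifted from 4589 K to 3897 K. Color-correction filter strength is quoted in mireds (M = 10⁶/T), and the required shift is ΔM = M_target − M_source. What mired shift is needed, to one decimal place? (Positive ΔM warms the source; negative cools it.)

M_source = 10⁶/4589 = 217.912; M_target = 10⁶/3897 = 256.608.
ΔM = 256.608 − 217.912 = 38.695 → +38.7 mireds, a warming shift.

+38.7 mireds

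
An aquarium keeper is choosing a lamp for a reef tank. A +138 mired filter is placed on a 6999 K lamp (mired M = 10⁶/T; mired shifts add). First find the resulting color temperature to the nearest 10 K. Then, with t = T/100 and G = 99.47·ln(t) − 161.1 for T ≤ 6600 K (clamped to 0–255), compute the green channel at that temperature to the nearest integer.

194

M_in = 10⁶/6999 = 142.88; M_out = 142.88 + (+138) = 280.88.
T_out = 10⁶/280.88 = 3560.3 K → 3560 K; t = 35.6.
G = 99.47·ln 35.6 − 161.1 = 99.47·3.5723 − 161.1 = 194.241.
Rounded: 194.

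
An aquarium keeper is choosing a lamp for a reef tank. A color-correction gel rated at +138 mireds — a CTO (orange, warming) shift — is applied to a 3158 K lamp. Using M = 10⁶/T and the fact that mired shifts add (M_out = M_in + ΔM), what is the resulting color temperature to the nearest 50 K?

2200 K

M_in = 10⁶/3158 = 316.66 mireds.
M_out = 316.66 + (+138) = 454.66 mireds.
T_out = 10⁶/454.66 = 2199.5 K → 2200 K.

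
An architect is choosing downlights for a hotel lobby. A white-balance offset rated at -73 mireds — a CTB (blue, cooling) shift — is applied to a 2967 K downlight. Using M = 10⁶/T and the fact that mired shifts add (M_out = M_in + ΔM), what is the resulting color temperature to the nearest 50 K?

M_in = 10⁶/2967 = 337.04 mireds.
M_out = 337.04 + (-73) = 264.04 mireds.
T_out = 10⁶/264.04 = 3787.3 K → 3800 K.

3800 K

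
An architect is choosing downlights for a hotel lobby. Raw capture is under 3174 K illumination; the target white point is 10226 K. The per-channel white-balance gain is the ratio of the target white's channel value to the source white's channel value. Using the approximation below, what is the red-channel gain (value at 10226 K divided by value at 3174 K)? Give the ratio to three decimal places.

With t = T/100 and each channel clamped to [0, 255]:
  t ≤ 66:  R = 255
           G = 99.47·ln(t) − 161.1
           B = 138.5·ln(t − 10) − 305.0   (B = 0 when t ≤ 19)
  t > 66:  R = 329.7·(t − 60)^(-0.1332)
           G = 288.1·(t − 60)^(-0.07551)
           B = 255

0.785

At 3174 K (t = 31.74):
  R = 255 by definition for t ≤ 66.
At 10226 K (t = 102.26):
  R = 329.7·(102.26 − 60)^(-0.1332) = 329.7·42.26^(-0.1332) = 329.7·0.60733 = 200.237.
Gain = 200.237 / 255.000 = 0.7852 → 0.785.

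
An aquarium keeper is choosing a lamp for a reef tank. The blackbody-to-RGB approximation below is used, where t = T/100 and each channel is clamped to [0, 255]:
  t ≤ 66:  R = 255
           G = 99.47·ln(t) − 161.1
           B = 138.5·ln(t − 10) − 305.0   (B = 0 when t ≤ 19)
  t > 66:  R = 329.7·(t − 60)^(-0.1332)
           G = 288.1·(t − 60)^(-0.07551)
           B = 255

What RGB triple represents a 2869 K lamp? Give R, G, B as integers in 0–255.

R=255, G=173, B=101

t = 2869/100 = 28.69; the t ≤ 66 branch applies.
R = 255 by definition for t ≤ 66.
G = 99.47·ln 28.69 − 161.1 = 99.47·3.3565 − 161.1 = 172.776.
B = 138.5·ln(28.69 − 10) − 305.0 = 138.5·ln 18.69 − 305.0 = 138.5·2.9280 − 305.0 = 100.526.
Rounded: (255, 173, 101).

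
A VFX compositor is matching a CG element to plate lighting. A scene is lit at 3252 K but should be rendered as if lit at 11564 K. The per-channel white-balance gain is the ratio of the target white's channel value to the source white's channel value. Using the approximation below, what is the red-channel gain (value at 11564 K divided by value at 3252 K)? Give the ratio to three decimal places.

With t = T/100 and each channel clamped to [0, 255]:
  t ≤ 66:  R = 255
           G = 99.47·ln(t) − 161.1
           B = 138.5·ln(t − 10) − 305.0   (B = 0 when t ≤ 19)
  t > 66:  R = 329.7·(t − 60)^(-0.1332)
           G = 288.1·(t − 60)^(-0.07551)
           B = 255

At 3252 K (t = 32.52):
  R = 255 by definition for t ≤ 66.
At 11564 K (t = 115.64):
  R = 329.7·(115.64 − 60)^(-0.1332) = 329.7·55.64^(-0.1332) = 329.7·0.58548 = 193.034.
Gain = 193.034 / 255.000 = 0.7570 → 0.757.

0.757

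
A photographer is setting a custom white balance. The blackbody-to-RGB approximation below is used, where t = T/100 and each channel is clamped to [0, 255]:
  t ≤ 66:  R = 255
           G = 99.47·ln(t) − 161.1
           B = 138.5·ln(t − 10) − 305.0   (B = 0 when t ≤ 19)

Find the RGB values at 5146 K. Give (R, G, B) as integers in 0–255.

t = 5146/100 = 51.46; the t ≤ 66 branch applies.
R = 255 by definition for t ≤ 66.
G = 99.47·ln 51.46 − 161.1 = 99.47·3.9408 − 161.1 = 230.892.
B = 138.5·ln(51.46 − 10) − 305.0 = 138.5·ln 41.46 − 305.0 = 138.5·3.7247 − 305.0 = 210.875.
Rounded: (255, 231, 211).

(255, 231, 211)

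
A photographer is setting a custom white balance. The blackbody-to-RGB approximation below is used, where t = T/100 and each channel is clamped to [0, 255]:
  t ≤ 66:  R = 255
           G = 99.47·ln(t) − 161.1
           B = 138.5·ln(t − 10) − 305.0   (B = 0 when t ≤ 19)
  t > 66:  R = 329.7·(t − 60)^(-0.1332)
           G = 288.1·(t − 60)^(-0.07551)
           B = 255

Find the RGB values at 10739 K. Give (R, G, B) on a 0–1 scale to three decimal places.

t = 10739/100 = 107.39; the t > 66 branch applies.
R = 329.7·(107.39 − 60)^(-0.1332) = 329.7·47.39^(-0.1332) = 329.7·0.59813 = 197.205.
G = 288.1·(107.39 − 60)^(-0.07551) = 288.1·47.39^(-0.07551) = 288.1·0.74726 = 215.284.
B = 255 by definition for t > 66.
Dividing each by 255: (0.7734, 0.8443, 1.0000) → (0.773, 0.844, 1.000).

(0.773, 0.844, 1.000)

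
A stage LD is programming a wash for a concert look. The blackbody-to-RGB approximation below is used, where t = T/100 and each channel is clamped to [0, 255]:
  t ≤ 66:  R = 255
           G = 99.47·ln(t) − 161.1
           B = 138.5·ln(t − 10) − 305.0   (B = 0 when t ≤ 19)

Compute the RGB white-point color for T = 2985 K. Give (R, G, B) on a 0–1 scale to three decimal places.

t = 2985/100 = 29.85; the t ≤ 66 branch applies.
R = 255 by definition for t ≤ 66.
G = 99.47·ln 29.85 − 161.1 = 99.47·3.3962 − 161.1 = 176.719.
B = 138.5·ln(29.85 − 10) − 305.0 = 138.5·ln 19.85 − 305.0 = 138.5·2.9882 − 305.0 = 108.866.
Dividing each by 255: (1.0000, 0.6930, 0.4269) → (1.000, 0.693, 0.427).

(1.000, 0.693, 0.427)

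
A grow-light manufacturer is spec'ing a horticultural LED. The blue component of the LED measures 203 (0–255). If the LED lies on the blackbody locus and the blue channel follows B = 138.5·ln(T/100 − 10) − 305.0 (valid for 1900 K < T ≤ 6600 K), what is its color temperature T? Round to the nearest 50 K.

4900 K

ln(t − 10) = (203 + 305.0) / 138.5 = 3.6679.
t − 10 = e^3.6679 = 39.168, so t = 49.168.
T = 100·t = 4917 K → 4900 K to the nearest 50 K.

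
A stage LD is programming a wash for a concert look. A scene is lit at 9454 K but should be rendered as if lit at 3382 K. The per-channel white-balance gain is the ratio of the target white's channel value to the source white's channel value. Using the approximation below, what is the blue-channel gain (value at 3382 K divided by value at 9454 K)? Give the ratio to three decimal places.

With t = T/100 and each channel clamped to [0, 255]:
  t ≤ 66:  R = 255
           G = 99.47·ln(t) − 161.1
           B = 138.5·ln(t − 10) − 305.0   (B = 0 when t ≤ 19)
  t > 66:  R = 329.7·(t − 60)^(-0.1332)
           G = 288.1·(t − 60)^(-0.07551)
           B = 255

0.526

At 9454 K (t = 94.54):
  B = 255 by definition for t > 66.
At 3382 K (t = 33.82):
  B = 138.5·ln(33.82 − 10) − 305.0 = 138.5·ln 23.82 − 305.0 = 138.5·3.1705 − 305.0 = 134.118.
Gain = 134.118 / 255.000 = 0.5260 → 0.526.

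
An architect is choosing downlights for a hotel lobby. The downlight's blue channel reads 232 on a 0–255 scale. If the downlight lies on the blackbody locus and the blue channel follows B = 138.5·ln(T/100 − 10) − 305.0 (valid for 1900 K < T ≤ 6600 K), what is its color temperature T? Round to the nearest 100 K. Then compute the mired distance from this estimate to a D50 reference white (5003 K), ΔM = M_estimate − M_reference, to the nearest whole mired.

-27 mireds

ln(t − 10) = (232 + 305.0) / 138.5 = 3.8773.
t − 10 = e^3.8773 = 48.292, so t = 58.292.
T = 100·t = 5829 K → 5800 K to the nearest 100 K.
M_estimate = 10⁶/5800 = 172.41; M_reference = 10⁶/5003 = 199.88.
ΔM = 172.41 − 199.88 = -27.47 → -27 mireds.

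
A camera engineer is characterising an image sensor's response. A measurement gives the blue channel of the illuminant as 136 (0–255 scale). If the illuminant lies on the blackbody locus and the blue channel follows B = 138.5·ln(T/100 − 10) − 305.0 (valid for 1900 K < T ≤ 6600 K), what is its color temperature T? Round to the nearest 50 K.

ln(t − 10) = (136 + 305.0) / 138.5 = 3.1841.
t − 10 = e^3.1841 = 24.146, so t = 34.146.
T = 100·t = 3415 K → 3400 K to the nearest 50 K.

3400 K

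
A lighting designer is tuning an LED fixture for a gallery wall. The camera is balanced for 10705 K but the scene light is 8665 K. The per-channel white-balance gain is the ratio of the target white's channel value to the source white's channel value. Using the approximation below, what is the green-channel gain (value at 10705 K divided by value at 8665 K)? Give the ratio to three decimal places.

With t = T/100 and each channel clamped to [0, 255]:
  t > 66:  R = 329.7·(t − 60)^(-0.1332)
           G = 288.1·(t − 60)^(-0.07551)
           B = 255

At 8665 K (t = 86.65):
  G = 288.1·(86.65 − 60)^(-0.07551) = 288.1·26.65^(-0.07551) = 288.1·0.78045 = 224.848.
At 10705 K (t = 107.05):
  G = 288.1·(107.05 − 60)^(-0.07551) = 288.1·47.05^(-0.07551) = 288.1·0.74766 = 215.401.
Gain = 215.401 / 224.848 = 0.9580 → 0.958.

0.958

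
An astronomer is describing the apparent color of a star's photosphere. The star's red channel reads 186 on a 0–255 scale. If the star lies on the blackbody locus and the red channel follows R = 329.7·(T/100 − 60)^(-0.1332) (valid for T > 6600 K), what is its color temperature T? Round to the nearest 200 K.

13400 K

(t − 60)^(-0.1332) = 186/329.7 = 0.56415.
t − 60 = 0.56415^(1/-0.1332) = 0.56415^(-7.508) = 73.521, so t = 133.521.
T = 100·t = 13352 K → 13400 K to the nearest 200 K.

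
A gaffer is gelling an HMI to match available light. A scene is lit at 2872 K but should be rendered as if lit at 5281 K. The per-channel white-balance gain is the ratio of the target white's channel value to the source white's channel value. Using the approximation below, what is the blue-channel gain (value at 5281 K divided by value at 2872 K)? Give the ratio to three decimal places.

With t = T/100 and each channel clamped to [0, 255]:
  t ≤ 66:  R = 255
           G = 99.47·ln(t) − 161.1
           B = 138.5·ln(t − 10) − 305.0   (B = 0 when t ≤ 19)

2.137

At 2872 K (t = 28.72):
  B = 138.5·ln(28.72 − 10) − 305.0 = 138.5·ln 18.72 − 305.0 = 138.5·2.9296 − 305.0 = 100.749.
At 5281 K (t = 52.81):
  B = 138.5·ln(52.81 − 10) − 305.0 = 138.5·ln 42.81 − 305.0 = 138.5·3.7568 − 305.0 = 215.313.
Gain = 215.313 / 100.749 = 2.1371 → 2.137.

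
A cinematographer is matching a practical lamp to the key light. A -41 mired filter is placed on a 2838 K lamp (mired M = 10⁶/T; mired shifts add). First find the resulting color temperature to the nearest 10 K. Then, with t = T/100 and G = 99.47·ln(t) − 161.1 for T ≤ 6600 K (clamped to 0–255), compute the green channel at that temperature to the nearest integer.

M_in = 10⁶/2838 = 352.36; M_out = 352.36 + (-41) = 311.36.
T_out = 10⁶/311.36 = 3211.7 K → 3210 K; t = 32.1.
G = 99.47·ln 32.1 − 161.1 = 99.47·3.4689 − 161.1 = 183.947.
Rounded: 184.

184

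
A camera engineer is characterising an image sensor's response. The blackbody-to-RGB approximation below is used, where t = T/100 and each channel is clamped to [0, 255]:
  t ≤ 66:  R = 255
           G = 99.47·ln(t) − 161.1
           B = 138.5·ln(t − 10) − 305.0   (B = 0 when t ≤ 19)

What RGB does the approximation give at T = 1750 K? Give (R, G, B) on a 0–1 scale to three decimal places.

(1.000, 0.485, 0.000)

t = 1750/100 = 17.5; the t ≤ 66 branch applies.
R = 255 by definition for t ≤ 66.
G = 99.47·ln 17.5 − 161.1 = 99.47·2.8622 − 161.1 = 123.603.
t = 17.5 ≤ 19, so B = 0.
Dividing each by 255: (1.0000, 0.4847, 0.0000) → (1.000, 0.485, 0.000).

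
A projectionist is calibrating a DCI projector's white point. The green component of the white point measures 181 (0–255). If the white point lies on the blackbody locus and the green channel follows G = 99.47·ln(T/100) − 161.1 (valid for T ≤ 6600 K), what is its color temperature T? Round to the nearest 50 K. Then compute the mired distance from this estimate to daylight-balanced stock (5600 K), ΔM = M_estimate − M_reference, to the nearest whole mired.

+144 mireds

ln t = (181 + 161.1) / 99.47 = 3.4392.
t = e^3.4392 = 31.163.
T = 100·t = 3116 K → 3100 K to the nearest 50 K.
M_estimate = 10⁶/3100 = 322.58; M_reference = 10⁶/5600 = 178.57.
ΔM = 322.58 − 178.57 = 144.01 → +144 mireds.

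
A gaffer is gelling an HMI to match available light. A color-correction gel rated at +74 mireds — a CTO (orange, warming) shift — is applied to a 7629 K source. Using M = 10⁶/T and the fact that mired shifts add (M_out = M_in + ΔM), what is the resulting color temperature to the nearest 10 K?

M_in = 10⁶/7629 = 131.08 mireds.
M_out = 131.08 + (+74) = 205.08 mireds.
T_out = 10⁶/205.08 = 4876.2 K → 4880 K.

4880 K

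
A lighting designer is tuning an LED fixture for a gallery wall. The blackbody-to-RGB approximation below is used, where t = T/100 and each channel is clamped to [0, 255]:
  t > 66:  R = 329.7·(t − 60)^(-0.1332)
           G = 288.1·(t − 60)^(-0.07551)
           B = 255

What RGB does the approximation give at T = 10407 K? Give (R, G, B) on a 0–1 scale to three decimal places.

t = 10407/100 = 104.07; the t > 66 branch applies.
R = 329.7·(104.07 − 60)^(-0.1332) = 329.7·44.07^(-0.1332) = 329.7·0.60395 = 199.122.
G = 288.1·(104.07 − 60)^(-0.07551) = 288.1·44.07^(-0.07551) = 288.1·0.75136 = 216.468.
B = 255 by definition for t > 66.
Dividing each by 255: (0.7809, 0.8489, 1.0000) → (0.781, 0.849, 1.000).

(0.781, 0.849, 1.000)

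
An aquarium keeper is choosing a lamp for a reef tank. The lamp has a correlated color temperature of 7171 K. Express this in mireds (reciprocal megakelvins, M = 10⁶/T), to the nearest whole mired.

139 mireds

M = 10⁶ / 7171 = 139.451 → 139 mireds.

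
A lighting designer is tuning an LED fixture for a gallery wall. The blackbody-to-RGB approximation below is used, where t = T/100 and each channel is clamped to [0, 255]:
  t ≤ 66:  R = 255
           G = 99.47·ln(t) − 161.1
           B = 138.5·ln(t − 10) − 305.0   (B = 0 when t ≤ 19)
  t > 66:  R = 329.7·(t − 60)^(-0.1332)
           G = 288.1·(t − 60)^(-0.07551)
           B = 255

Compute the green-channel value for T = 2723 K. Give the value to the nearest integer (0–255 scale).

t = 2723/100 = 27.23; the t ≤ 66 branch applies.
G = 99.47·ln 27.23 − 161.1 = 99.47·3.3043 − 161.1 = 167.581.
Rounded: 168.

168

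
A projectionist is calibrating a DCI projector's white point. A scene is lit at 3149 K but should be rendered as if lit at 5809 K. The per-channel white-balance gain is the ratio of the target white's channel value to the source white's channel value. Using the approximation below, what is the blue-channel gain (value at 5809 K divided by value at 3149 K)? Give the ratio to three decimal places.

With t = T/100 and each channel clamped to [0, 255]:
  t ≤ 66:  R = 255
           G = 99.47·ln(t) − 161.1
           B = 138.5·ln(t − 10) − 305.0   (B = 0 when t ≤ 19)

At 3149 K (t = 31.49):
  B = 138.5·ln(31.49 − 10) − 305.0 = 138.5·ln 21.49 − 305.0 = 138.5·3.0676 − 305.0 = 119.861.
At 5809 K (t = 58.09):
  B = 138.5·ln(58.09 − 10) − 305.0 = 138.5·ln 48.09 − 305.0 = 138.5·3.8731 − 305.0 = 231.421.
Gain = 231.421 / 119.861 = 1.9307 → 1.931.

1.931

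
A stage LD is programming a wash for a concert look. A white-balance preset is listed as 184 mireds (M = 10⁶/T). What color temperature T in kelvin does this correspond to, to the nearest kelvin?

5435 K

T = 10⁶ / 184 = 5434.78 K → 5435 K.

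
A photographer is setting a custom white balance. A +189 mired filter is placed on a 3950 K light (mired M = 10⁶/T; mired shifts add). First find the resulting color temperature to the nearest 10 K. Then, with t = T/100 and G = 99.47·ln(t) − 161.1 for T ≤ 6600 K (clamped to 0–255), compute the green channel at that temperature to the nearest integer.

M_in = 10⁶/3950 = 253.16; M_out = 253.16 + (+189) = 442.16.
T_out = 10⁶/442.16 = 2261.6 K → 2260 K; t = 22.6.
G = 99.47·ln 22.6 − 161.1 = 99.47·3.1179 − 161.1 = 149.042.
Rounded: 149.

149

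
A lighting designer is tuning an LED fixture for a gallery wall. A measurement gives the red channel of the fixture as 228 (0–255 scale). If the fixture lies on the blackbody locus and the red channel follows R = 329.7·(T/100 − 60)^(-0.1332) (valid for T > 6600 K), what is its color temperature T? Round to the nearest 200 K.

(t − 60)^(-0.1332) = 228/329.7 = 0.69154.
t − 60 = 0.69154^(1/-0.1332) = 0.69154^(-7.508) = 15.943, so t = 75.943.
T = 100·t = 7594 K → 7600 K to the nearest 200 K.

7600 K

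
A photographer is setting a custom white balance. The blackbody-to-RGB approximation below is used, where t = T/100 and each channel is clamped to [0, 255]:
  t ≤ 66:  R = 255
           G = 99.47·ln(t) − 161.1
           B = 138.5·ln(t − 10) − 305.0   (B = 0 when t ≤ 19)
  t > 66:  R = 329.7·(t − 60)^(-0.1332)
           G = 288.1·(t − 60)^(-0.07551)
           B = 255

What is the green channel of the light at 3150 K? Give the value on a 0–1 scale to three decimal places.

0.714

t = 3150/100 = 31.5; the t ≤ 66 branch applies.
G = 99.47·ln 31.5 − 161.1 = 99.47·3.4500 − 161.1 = 182.070.
On a 0–1 scale: 182.070/255 = 0.7140 → 0.714.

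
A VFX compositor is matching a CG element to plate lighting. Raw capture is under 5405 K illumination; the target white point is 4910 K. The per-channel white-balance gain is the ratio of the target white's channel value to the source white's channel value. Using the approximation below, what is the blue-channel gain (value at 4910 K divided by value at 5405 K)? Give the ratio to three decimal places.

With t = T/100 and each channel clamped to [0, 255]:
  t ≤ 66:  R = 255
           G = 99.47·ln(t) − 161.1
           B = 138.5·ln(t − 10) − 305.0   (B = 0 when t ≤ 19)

At 5405 K (t = 54.05):
  B = 138.5·ln(54.05 − 10) − 305.0 = 138.5·ln 44.05 − 305.0 = 138.5·3.7853 − 305.0 = 219.268.
At 4910 K (t = 49.1):
  B = 138.5·ln(49.1 − 10) − 305.0 = 138.5·ln 39.1 − 305.0 = 138.5·3.6661 − 305.0 = 202.758.
Gain = 202.758 / 219.268 = 0.9247 → 0.925.

0.925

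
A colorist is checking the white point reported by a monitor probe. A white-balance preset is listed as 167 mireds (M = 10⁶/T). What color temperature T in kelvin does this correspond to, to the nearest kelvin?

5988 K

T = 10⁶ / 167 = 5988.02 K → 5988 K.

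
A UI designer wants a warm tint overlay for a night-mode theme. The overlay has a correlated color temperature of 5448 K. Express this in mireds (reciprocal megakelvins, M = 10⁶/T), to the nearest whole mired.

M = 10⁶ / 5448 = 183.554 → 184 mireds.

184 mireds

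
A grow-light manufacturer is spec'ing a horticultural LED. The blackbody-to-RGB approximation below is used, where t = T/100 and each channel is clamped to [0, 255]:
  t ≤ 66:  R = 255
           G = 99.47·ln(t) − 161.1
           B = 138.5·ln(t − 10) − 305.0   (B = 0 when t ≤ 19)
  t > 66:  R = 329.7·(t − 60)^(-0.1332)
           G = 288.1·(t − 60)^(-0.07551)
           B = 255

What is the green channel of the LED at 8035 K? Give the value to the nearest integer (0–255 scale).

t = 8035/100 = 80.35; the t > 66 branch applies.
G = 288.1·(80.35 − 60)^(-0.07551) = 288.1·20.35^(-0.07551) = 288.1·0.79651 = 229.474.
Rounded: 229.

229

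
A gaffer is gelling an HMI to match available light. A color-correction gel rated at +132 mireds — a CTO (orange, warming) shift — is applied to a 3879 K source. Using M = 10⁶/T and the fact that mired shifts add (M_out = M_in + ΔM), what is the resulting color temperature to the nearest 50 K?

2550 K

M_in = 10⁶/3879 = 257.80 mireds.
M_out = 257.80 + (+132) = 389.80 mireds.
T_out = 10⁶/389.80 = 2565.4 K → 2550 K.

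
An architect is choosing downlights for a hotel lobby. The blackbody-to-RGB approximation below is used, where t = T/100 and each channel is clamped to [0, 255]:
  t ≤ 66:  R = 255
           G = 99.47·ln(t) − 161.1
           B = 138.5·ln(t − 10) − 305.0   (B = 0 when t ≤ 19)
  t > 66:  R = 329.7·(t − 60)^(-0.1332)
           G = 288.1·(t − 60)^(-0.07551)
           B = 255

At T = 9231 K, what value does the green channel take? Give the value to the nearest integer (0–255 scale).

t = 9231/100 = 92.31; the t > 66 branch applies.
G = 288.1·(92.31 − 60)^(-0.07551) = 288.1·32.31^(-0.07551) = 288.1·0.76918 = 221.602.
Rounded: 222.

222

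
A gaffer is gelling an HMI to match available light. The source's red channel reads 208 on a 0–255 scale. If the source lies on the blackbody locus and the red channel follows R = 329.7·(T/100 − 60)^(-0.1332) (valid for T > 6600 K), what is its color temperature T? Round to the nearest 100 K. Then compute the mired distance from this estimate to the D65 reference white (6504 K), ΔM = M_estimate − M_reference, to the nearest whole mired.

(t − 60)^(-0.1332) = 208/329.7 = 0.63088.
t − 60 = 0.63088^(1/-0.1332) = 0.63088^(-7.508) = 31.763, so t = 91.763.
T = 100·t = 9176 K → 9200 K to the nearest 100 K.
M_estimate = 10⁶/9200 = 108.70; M_reference = 10⁶/6504 = 153.75.
ΔM = 108.70 − 153.75 = -45.06 → -45 mireds.

-45 mireds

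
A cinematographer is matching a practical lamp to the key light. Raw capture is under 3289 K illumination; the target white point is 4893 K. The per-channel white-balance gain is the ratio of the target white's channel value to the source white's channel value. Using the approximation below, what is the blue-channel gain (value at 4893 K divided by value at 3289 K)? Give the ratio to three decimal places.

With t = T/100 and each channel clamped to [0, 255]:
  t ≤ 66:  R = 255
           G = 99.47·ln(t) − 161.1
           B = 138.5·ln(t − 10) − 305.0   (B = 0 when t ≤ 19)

At 3289 K (t = 32.89):
  B = 138.5·ln(32.89 − 10) − 305.0 = 138.5·ln 22.89 − 305.0 = 138.5·3.1307 − 305.0 = 128.602.
At 4893 K (t = 48.93):
  B = 138.5·ln(48.93 − 10) − 305.0 = 138.5·ln 38.93 − 305.0 = 138.5·3.6618 − 305.0 = 202.154.
Gain = 202.154 / 128.602 = 1.5719 → 1.572.

1.572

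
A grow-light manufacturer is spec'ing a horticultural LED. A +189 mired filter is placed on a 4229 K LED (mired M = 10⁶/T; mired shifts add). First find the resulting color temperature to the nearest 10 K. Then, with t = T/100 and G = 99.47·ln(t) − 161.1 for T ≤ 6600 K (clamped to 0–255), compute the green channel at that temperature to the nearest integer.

153

M_in = 10⁶/4229 = 236.46; M_out = 236.46 + (+189) = 425.46.
T_out = 10⁶/425.46 = 2350.4 K → 2350 K; t = 23.5.
G = 99.47·ln 23.5 − 161.1 = 99.47·3.1570 − 161.1 = 152.927.
Rounded: 153.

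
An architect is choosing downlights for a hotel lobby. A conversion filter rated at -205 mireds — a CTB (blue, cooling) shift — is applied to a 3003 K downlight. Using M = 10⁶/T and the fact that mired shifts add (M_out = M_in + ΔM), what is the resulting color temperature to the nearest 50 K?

M_in = 10⁶/3003 = 333.00 mireds.
M_out = 333.00 + (-205) = 128.00 mireds.
T_out = 10⁶/128.00 = 7812.5 K → 7800 K.

7800 K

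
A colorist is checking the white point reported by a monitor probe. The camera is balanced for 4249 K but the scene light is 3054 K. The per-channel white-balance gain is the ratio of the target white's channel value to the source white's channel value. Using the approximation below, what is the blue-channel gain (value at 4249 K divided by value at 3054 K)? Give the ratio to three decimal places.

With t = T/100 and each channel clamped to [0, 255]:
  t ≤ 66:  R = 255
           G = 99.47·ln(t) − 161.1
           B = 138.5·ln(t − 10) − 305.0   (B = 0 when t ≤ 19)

1.559

At 3054 K (t = 30.54):
  B = 138.5·ln(30.54 − 10) − 305.0 = 138.5·ln 20.54 − 305.0 = 138.5·3.0224 − 305.0 = 113.599.
At 4249 K (t = 42.49):
  B = 138.5·ln(42.49 − 10) − 305.0 = 138.5·ln 32.49 − 305.0 = 138.5·3.4809 − 305.0 = 177.109.
Gain = 177.109 / 113.599 = 1.5591 → 1.559.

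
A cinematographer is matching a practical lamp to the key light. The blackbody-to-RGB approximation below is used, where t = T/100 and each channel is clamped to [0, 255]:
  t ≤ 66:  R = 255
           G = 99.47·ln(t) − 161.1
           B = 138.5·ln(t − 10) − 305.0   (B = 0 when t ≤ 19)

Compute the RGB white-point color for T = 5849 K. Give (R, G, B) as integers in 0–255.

t = 5849/100 = 58.49; the t ≤ 66 branch applies.
R = 255 by definition for t ≤ 66.
G = 99.47·ln 58.49 − 161.1 = 99.47·4.0689 − 161.1 = 243.629.
B = 138.5·ln(58.49 − 10) − 305.0 = 138.5·ln 48.49 − 305.0 = 138.5·3.8814 − 305.0 = 232.568.
Rounded: (255, 244, 233).

(255, 244, 233)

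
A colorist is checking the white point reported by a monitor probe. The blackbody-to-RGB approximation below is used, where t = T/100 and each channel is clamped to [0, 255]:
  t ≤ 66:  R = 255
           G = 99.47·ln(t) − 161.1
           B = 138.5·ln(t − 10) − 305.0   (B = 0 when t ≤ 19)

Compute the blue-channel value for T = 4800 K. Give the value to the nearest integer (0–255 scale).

t = 4800/100 = 48; the t ≤ 66 branch applies.
B = 138.5·ln(48 − 10) − 305.0 = 138.5·ln 38 − 305.0 = 138.5·3.6376 − 305.0 = 198.806.
Rounded: 199.

199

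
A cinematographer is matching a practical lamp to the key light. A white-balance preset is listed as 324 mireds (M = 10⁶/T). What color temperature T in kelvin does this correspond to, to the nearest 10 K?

T = 10⁶ / 324 = 3086.42 K → 3090 K.

3090 K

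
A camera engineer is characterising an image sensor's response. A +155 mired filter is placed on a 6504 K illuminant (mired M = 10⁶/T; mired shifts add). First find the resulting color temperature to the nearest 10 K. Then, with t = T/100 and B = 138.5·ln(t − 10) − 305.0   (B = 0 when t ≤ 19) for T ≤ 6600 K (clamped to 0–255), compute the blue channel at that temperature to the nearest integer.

126

M_in = 10⁶/6504 = 153.75; M_out = 153.75 + (+155) = 308.75.
T_out = 10⁶/308.75 = 3238.9 K → 3240 K; t = 32.4.
B = 138.5·ln(32.4 − 10) − 305.0 = 138.5·ln 22.4 − 305.0 = 138.5·3.1091 − 305.0 = 125.605.
Rounded: 126.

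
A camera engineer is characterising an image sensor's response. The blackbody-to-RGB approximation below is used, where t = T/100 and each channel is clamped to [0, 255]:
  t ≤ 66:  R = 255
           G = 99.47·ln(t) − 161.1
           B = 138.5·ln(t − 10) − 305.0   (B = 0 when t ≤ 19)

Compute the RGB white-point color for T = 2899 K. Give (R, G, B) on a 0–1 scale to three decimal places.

t = 2899/100 = 28.99; the t ≤ 66 branch applies.
R = 255 by definition for t ≤ 66.
G = 99.47·ln 28.99 − 161.1 = 99.47·3.3670 − 161.1 = 173.811.
B = 138.5·ln(28.99 − 10) − 305.0 = 138.5·ln 18.99 − 305.0 = 138.5·2.9439 − 305.0 = 102.732.
Dividing each by 255: (1.0000, 0.6816, 0.4029) → (1.000, 0.682, 0.403).

(1.000, 0.682, 0.403)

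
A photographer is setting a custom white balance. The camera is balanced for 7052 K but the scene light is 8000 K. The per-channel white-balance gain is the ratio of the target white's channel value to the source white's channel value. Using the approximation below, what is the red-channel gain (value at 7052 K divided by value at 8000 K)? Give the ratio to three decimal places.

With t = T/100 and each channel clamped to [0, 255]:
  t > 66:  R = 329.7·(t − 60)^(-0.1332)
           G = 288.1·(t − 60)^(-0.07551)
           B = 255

At 8000 K (t = 80):
  R = 329.7·(80 − 60)^(-0.1332) = 329.7·20^(-0.1332) = 329.7·0.67097 = 221.219.
At 7052 K (t = 70.52):
  R = 329.7·(70.52 − 60)^(-0.1332) = 329.7·10.52^(-0.1332) = 329.7·0.73092 = 240.983.
Gain = 240.983 / 221.219 = 1.0893 → 1.089.

1.089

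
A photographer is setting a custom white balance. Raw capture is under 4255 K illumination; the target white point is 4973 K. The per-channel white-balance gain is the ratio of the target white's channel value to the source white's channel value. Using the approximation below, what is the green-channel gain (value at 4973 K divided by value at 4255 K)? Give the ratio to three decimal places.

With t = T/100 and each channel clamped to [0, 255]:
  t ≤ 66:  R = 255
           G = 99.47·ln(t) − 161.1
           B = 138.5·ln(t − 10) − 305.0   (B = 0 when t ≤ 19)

At 4255 K (t = 42.55):
  G = 99.47·ln 42.55 − 161.1 = 99.47·3.7507 − 161.1 = 211.980.
At 4973 K (t = 49.73):
  G = 99.47·ln 49.73 − 161.1 = 99.47·3.9066 − 161.1 = 227.490.
Gain = 227.490 / 211.980 = 1.0732 → 1.073.

1.073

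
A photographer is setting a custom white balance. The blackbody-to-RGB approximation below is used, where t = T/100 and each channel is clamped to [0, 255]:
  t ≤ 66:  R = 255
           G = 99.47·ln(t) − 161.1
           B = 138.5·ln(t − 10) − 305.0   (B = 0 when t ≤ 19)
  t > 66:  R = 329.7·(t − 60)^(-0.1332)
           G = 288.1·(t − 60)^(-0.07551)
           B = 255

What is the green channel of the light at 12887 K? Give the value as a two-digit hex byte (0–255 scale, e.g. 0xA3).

t = 12887/100 = 128.87; the t > 66 branch applies.
G = 288.1·(128.87 − 60)^(-0.07551) = 288.1·68.87^(-0.07551) = 288.1·0.72646 = 209.292.
Rounded: 209; in hex, 0xD1.

0xD1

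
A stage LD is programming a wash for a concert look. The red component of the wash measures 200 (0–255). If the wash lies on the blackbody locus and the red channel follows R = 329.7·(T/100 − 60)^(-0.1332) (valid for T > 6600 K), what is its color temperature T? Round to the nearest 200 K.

10200 K

(t − 60)^(-0.1332) = 200/329.7 = 0.60661.
t − 60 = 0.60661^(1/-0.1332) = 0.60661^(-7.508) = 42.638, so t = 102.638.
T = 100·t = 10264 K → 10200 K to the nearest 200 K.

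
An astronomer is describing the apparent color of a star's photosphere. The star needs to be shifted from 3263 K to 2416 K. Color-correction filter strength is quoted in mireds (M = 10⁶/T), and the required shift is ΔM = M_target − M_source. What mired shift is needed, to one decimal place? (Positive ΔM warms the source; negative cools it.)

M_source = 10⁶/3263 = 306.466; M_target = 10⁶/2416 = 413.907.
ΔM = 413.907 − 306.466 = 107.441 → +107.4 mireds, a warming shift.

+107.4 mireds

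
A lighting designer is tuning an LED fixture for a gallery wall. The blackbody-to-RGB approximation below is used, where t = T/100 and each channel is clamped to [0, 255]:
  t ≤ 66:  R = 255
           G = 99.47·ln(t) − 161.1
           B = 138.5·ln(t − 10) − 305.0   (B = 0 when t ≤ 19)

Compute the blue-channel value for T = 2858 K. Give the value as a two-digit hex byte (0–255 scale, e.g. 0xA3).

0x64

t = 2858/100 = 28.58; the t ≤ 66 branch applies.
B = 138.5·ln(28.58 − 10) − 305.0 = 138.5·ln 18.58 − 305.0 = 138.5·2.9221 − 305.0 = 99.709.
Rounded: 100; in hex, 0x64.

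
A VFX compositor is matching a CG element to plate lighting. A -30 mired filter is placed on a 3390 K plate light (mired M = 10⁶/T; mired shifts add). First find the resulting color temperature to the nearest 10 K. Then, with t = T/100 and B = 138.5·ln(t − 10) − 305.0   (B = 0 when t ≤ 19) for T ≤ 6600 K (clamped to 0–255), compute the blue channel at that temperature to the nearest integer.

M_in = 10⁶/3390 = 294.99; M_out = 294.99 + (-30) = 264.99.
T_out = 10⁶/264.99 = 3773.8 K → 3770 K; t = 37.7.
B = 138.5·ln(37.7 − 10) − 305.0 = 138.5·ln 27.7 − 305.0 = 138.5·3.3214 − 305.0 = 155.018.
Rounded: 155.

155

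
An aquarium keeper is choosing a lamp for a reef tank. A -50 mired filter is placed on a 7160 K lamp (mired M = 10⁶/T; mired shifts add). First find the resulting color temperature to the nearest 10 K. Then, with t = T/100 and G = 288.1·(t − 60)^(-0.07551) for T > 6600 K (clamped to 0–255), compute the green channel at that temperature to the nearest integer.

M_in = 10⁶/7160 = 139.66; M_out = 139.66 + (-50) = 89.66.
T_out = 10⁶/89.66 = 11152.6 K → 11150 K; t = 111.5.
G = 288.1·(111.5 − 60)^(-0.07551) = 288.1·51.5^(-0.07551) = 288.1·0.74258 = 213.936.
Rounded: 214.

214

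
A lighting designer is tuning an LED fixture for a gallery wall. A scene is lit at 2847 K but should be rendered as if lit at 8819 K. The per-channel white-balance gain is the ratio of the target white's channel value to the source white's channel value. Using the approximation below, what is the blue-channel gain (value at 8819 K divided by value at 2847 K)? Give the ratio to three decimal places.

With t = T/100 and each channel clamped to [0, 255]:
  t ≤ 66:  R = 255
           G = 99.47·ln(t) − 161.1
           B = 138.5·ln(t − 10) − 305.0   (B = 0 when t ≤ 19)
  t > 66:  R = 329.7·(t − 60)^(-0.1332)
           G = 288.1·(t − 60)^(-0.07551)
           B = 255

2.579

At 2847 K (t = 28.47):
  B = 138.5·ln(28.47 − 10) − 305.0 = 138.5·ln 18.47 − 305.0 = 138.5·2.9161 − 305.0 = 98.886.
At 8819 K (t = 88.19):
  B = 255 by definition for t > 66.
Gain = 255.000 / 98.886 = 2.5787 → 2.579.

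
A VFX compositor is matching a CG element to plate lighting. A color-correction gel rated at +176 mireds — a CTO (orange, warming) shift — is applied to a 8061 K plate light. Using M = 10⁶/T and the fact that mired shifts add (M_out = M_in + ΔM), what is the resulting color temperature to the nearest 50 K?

3350 K

M_in = 10⁶/8061 = 124.05 mireds.
M_out = 124.05 + (+176) = 300.05 mireds.
T_out = 10⁶/300.05 = 3332.7 K → 3350 K.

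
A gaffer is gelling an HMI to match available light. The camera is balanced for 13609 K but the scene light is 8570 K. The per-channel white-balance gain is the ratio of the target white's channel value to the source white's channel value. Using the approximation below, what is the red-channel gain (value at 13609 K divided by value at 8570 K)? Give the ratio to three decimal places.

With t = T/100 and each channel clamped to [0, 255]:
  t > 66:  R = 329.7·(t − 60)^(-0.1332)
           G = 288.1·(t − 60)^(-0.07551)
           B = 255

0.865

At 8570 K (t = 85.7):
  R = 329.7·(85.7 − 60)^(-0.1332) = 329.7·25.7^(-0.1332) = 329.7·0.64893 = 213.952.
At 13609 K (t = 136.09):
  R = 329.7·(136.09 − 60)^(-0.1332) = 329.7·76.09^(-0.1332) = 329.7·0.56157 = 185.151.
Gain = 185.151 / 213.952 = 0.8654 → 0.865.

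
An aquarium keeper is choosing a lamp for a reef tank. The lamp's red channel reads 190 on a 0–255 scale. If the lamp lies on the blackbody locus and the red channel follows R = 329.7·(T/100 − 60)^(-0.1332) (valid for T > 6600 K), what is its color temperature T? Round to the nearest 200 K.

(t − 60)^(-0.1332) = 190/329.7 = 0.57628.
t − 60 = 0.57628^(1/-0.1332) = 0.57628^(-7.508) = 62.667, so t = 122.667.
T = 100·t = 12267 K → 12200 K to the nearest 200 K.

12200 K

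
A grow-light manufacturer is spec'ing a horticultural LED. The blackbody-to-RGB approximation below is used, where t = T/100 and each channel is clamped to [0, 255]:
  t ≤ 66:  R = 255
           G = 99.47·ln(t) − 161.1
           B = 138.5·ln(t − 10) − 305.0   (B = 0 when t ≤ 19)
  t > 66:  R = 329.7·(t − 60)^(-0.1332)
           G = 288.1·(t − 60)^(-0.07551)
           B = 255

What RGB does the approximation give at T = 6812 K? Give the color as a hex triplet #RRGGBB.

t = 6812/100 = 68.12; the t > 66 branch applies.
R = 329.7·(68.12 − 60)^(-0.1332) = 329.7·8.12^(-0.1332) = 329.7·0.75657 = 249.440.
G = 288.1·(68.12 − 60)^(-0.07551) = 288.1·8.12^(-0.07551) = 288.1·0.85373 = 245.959.
B = 255 by definition for t > 66.
Rounded: (249, 246, 255).
In hex: #F9F6FF.

#F9F6FF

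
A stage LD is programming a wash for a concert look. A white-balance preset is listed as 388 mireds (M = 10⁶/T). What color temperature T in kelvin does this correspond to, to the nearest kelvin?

T = 10⁶ / 388 = 2577.32 K → 2577 K.

2577 K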